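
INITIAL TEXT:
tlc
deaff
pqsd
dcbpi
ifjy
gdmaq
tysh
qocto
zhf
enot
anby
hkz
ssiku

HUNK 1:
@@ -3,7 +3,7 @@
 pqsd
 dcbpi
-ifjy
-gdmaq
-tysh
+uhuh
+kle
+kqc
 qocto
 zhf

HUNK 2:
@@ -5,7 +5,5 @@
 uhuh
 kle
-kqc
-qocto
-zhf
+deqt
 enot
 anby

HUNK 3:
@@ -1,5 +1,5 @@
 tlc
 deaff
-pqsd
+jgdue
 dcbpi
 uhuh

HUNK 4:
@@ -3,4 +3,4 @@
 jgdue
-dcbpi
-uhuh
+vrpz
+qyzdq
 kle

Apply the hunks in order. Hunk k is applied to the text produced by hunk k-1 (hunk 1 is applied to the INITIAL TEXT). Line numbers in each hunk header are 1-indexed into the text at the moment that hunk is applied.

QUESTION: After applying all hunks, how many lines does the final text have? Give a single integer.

Hunk 1: at line 3 remove [ifjy,gdmaq,tysh] add [uhuh,kle,kqc] -> 13 lines: tlc deaff pqsd dcbpi uhuh kle kqc qocto zhf enot anby hkz ssiku
Hunk 2: at line 5 remove [kqc,qocto,zhf] add [deqt] -> 11 lines: tlc deaff pqsd dcbpi uhuh kle deqt enot anby hkz ssiku
Hunk 3: at line 1 remove [pqsd] add [jgdue] -> 11 lines: tlc deaff jgdue dcbpi uhuh kle deqt enot anby hkz ssiku
Hunk 4: at line 3 remove [dcbpi,uhuh] add [vrpz,qyzdq] -> 11 lines: tlc deaff jgdue vrpz qyzdq kle deqt enot anby hkz ssiku
Final line count: 11

Answer: 11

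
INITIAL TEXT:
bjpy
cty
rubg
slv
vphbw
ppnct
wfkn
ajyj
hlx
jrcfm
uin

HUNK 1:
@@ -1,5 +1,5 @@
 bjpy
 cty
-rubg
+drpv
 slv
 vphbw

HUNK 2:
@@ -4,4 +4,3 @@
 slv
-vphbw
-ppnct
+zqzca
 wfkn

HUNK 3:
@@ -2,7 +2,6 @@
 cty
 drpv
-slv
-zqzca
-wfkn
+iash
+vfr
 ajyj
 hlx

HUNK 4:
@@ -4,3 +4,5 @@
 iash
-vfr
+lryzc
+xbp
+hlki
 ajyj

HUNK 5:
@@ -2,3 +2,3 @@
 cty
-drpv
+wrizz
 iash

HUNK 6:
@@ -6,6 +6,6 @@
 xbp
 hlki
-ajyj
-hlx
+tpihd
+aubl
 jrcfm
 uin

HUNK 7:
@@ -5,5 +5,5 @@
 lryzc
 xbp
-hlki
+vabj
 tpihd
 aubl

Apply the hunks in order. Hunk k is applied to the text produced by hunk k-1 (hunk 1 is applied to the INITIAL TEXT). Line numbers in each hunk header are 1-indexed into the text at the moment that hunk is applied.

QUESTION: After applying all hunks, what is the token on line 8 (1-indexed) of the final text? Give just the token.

Answer: tpihd

Derivation:
Hunk 1: at line 1 remove [rubg] add [drpv] -> 11 lines: bjpy cty drpv slv vphbw ppnct wfkn ajyj hlx jrcfm uin
Hunk 2: at line 4 remove [vphbw,ppnct] add [zqzca] -> 10 lines: bjpy cty drpv slv zqzca wfkn ajyj hlx jrcfm uin
Hunk 3: at line 2 remove [slv,zqzca,wfkn] add [iash,vfr] -> 9 lines: bjpy cty drpv iash vfr ajyj hlx jrcfm uin
Hunk 4: at line 4 remove [vfr] add [lryzc,xbp,hlki] -> 11 lines: bjpy cty drpv iash lryzc xbp hlki ajyj hlx jrcfm uin
Hunk 5: at line 2 remove [drpv] add [wrizz] -> 11 lines: bjpy cty wrizz iash lryzc xbp hlki ajyj hlx jrcfm uin
Hunk 6: at line 6 remove [ajyj,hlx] add [tpihd,aubl] -> 11 lines: bjpy cty wrizz iash lryzc xbp hlki tpihd aubl jrcfm uin
Hunk 7: at line 5 remove [hlki] add [vabj] -> 11 lines: bjpy cty wrizz iash lryzc xbp vabj tpihd aubl jrcfm uin
Final line 8: tpihd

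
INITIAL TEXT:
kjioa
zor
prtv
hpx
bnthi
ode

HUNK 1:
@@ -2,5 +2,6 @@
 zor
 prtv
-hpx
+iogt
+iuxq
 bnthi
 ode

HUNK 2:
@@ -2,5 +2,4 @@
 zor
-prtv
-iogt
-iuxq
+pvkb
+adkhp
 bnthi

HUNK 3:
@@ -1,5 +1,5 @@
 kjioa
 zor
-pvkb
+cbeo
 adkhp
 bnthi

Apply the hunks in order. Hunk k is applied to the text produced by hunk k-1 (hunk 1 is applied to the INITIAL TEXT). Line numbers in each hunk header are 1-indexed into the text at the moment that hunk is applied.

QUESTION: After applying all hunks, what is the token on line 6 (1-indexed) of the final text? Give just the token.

Hunk 1: at line 2 remove [hpx] add [iogt,iuxq] -> 7 lines: kjioa zor prtv iogt iuxq bnthi ode
Hunk 2: at line 2 remove [prtv,iogt,iuxq] add [pvkb,adkhp] -> 6 lines: kjioa zor pvkb adkhp bnthi ode
Hunk 3: at line 1 remove [pvkb] add [cbeo] -> 6 lines: kjioa zor cbeo adkhp bnthi ode
Final line 6: ode

Answer: ode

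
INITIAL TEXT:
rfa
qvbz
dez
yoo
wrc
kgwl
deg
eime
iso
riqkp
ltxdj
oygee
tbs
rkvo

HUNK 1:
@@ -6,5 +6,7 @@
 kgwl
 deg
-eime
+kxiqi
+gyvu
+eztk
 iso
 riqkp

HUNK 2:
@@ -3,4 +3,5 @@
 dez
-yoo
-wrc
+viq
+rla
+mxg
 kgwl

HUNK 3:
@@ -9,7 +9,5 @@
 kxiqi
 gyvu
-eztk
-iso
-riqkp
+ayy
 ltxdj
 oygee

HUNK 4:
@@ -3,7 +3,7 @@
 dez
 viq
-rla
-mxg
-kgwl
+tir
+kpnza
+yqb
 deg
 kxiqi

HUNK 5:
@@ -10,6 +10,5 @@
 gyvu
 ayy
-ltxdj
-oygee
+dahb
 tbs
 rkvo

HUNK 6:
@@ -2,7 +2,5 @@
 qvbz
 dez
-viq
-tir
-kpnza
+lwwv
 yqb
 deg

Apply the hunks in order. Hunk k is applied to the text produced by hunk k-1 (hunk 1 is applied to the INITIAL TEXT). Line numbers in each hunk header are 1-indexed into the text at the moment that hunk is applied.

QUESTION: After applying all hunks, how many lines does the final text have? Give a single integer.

Hunk 1: at line 6 remove [eime] add [kxiqi,gyvu,eztk] -> 16 lines: rfa qvbz dez yoo wrc kgwl deg kxiqi gyvu eztk iso riqkp ltxdj oygee tbs rkvo
Hunk 2: at line 3 remove [yoo,wrc] add [viq,rla,mxg] -> 17 lines: rfa qvbz dez viq rla mxg kgwl deg kxiqi gyvu eztk iso riqkp ltxdj oygee tbs rkvo
Hunk 3: at line 9 remove [eztk,iso,riqkp] add [ayy] -> 15 lines: rfa qvbz dez viq rla mxg kgwl deg kxiqi gyvu ayy ltxdj oygee tbs rkvo
Hunk 4: at line 3 remove [rla,mxg,kgwl] add [tir,kpnza,yqb] -> 15 lines: rfa qvbz dez viq tir kpnza yqb deg kxiqi gyvu ayy ltxdj oygee tbs rkvo
Hunk 5: at line 10 remove [ltxdj,oygee] add [dahb] -> 14 lines: rfa qvbz dez viq tir kpnza yqb deg kxiqi gyvu ayy dahb tbs rkvo
Hunk 6: at line 2 remove [viq,tir,kpnza] add [lwwv] -> 12 lines: rfa qvbz dez lwwv yqb deg kxiqi gyvu ayy dahb tbs rkvo
Final line count: 12

Answer: 12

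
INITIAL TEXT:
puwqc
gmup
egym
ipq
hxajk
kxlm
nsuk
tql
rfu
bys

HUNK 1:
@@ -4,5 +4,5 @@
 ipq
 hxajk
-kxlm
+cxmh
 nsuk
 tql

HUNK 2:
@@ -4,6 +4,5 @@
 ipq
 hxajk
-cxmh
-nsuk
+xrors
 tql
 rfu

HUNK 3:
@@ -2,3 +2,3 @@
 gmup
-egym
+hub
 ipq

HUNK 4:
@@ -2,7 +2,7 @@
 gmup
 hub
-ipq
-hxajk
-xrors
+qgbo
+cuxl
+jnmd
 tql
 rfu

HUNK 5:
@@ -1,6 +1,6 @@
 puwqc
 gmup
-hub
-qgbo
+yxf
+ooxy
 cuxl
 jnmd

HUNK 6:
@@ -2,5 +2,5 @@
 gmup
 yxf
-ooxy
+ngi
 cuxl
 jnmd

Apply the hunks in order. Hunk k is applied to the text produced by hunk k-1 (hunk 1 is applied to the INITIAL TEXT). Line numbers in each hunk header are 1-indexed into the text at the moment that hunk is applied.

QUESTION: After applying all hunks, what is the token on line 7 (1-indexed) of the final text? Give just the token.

Hunk 1: at line 4 remove [kxlm] add [cxmh] -> 10 lines: puwqc gmup egym ipq hxajk cxmh nsuk tql rfu bys
Hunk 2: at line 4 remove [cxmh,nsuk] add [xrors] -> 9 lines: puwqc gmup egym ipq hxajk xrors tql rfu bys
Hunk 3: at line 2 remove [egym] add [hub] -> 9 lines: puwqc gmup hub ipq hxajk xrors tql rfu bys
Hunk 4: at line 2 remove [ipq,hxajk,xrors] add [qgbo,cuxl,jnmd] -> 9 lines: puwqc gmup hub qgbo cuxl jnmd tql rfu bys
Hunk 5: at line 1 remove [hub,qgbo] add [yxf,ooxy] -> 9 lines: puwqc gmup yxf ooxy cuxl jnmd tql rfu bys
Hunk 6: at line 2 remove [ooxy] add [ngi] -> 9 lines: puwqc gmup yxf ngi cuxl jnmd tql rfu bys
Final line 7: tql

Answer: tql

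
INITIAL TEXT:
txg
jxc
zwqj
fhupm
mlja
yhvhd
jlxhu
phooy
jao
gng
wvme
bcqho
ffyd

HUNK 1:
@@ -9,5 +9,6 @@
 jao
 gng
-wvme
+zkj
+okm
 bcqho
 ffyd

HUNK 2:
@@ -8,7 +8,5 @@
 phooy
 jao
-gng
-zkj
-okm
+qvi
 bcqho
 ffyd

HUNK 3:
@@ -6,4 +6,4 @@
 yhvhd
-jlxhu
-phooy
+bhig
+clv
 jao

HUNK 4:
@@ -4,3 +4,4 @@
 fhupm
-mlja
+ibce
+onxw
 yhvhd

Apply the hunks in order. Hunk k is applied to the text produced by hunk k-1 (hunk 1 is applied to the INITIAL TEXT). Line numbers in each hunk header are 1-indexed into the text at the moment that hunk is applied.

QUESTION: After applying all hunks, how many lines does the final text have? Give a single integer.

Hunk 1: at line 9 remove [wvme] add [zkj,okm] -> 14 lines: txg jxc zwqj fhupm mlja yhvhd jlxhu phooy jao gng zkj okm bcqho ffyd
Hunk 2: at line 8 remove [gng,zkj,okm] add [qvi] -> 12 lines: txg jxc zwqj fhupm mlja yhvhd jlxhu phooy jao qvi bcqho ffyd
Hunk 3: at line 6 remove [jlxhu,phooy] add [bhig,clv] -> 12 lines: txg jxc zwqj fhupm mlja yhvhd bhig clv jao qvi bcqho ffyd
Hunk 4: at line 4 remove [mlja] add [ibce,onxw] -> 13 lines: txg jxc zwqj fhupm ibce onxw yhvhd bhig clv jao qvi bcqho ffyd
Final line count: 13

Answer: 13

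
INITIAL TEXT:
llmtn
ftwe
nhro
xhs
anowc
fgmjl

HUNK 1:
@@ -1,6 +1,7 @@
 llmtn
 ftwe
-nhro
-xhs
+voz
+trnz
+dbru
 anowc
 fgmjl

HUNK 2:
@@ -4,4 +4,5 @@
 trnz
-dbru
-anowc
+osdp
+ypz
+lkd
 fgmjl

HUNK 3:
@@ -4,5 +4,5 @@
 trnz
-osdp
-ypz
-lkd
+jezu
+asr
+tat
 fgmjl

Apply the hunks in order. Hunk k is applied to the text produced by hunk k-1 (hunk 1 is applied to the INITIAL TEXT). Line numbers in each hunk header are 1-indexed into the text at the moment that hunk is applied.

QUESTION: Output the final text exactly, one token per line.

Answer: llmtn
ftwe
voz
trnz
jezu
asr
tat
fgmjl

Derivation:
Hunk 1: at line 1 remove [nhro,xhs] add [voz,trnz,dbru] -> 7 lines: llmtn ftwe voz trnz dbru anowc fgmjl
Hunk 2: at line 4 remove [dbru,anowc] add [osdp,ypz,lkd] -> 8 lines: llmtn ftwe voz trnz osdp ypz lkd fgmjl
Hunk 3: at line 4 remove [osdp,ypz,lkd] add [jezu,asr,tat] -> 8 lines: llmtn ftwe voz trnz jezu asr tat fgmjl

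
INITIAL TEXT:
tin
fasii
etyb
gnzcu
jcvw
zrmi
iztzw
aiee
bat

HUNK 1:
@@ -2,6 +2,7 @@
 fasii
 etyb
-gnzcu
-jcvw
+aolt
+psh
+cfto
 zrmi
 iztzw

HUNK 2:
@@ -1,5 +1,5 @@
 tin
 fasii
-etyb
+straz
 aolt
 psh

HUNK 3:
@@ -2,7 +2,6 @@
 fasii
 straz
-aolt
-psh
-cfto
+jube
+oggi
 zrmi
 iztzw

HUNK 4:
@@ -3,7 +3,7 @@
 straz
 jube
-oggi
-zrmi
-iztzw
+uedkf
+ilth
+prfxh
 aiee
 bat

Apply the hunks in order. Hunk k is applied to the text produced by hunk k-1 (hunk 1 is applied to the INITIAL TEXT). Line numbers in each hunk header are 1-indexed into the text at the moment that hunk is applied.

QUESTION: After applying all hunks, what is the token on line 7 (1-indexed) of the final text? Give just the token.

Answer: prfxh

Derivation:
Hunk 1: at line 2 remove [gnzcu,jcvw] add [aolt,psh,cfto] -> 10 lines: tin fasii etyb aolt psh cfto zrmi iztzw aiee bat
Hunk 2: at line 1 remove [etyb] add [straz] -> 10 lines: tin fasii straz aolt psh cfto zrmi iztzw aiee bat
Hunk 3: at line 2 remove [aolt,psh,cfto] add [jube,oggi] -> 9 lines: tin fasii straz jube oggi zrmi iztzw aiee bat
Hunk 4: at line 3 remove [oggi,zrmi,iztzw] add [uedkf,ilth,prfxh] -> 9 lines: tin fasii straz jube uedkf ilth prfxh aiee bat
Final line 7: prfxh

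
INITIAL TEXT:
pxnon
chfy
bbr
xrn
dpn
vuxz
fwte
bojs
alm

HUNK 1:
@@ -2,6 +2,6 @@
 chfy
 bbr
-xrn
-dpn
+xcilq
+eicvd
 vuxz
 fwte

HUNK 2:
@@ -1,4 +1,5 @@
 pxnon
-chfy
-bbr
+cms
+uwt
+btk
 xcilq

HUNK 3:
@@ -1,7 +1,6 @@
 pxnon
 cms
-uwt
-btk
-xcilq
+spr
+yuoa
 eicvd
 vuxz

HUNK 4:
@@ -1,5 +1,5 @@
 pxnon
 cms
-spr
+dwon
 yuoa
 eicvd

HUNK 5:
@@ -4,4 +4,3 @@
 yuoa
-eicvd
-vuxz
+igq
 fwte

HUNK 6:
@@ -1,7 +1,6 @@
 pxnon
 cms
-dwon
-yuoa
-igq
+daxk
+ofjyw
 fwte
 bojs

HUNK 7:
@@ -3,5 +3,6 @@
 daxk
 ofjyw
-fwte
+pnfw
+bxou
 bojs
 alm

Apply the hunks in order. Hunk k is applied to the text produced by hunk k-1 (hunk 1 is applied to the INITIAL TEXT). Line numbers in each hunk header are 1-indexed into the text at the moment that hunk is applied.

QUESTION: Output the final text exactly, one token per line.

Answer: pxnon
cms
daxk
ofjyw
pnfw
bxou
bojs
alm

Derivation:
Hunk 1: at line 2 remove [xrn,dpn] add [xcilq,eicvd] -> 9 lines: pxnon chfy bbr xcilq eicvd vuxz fwte bojs alm
Hunk 2: at line 1 remove [chfy,bbr] add [cms,uwt,btk] -> 10 lines: pxnon cms uwt btk xcilq eicvd vuxz fwte bojs alm
Hunk 3: at line 1 remove [uwt,btk,xcilq] add [spr,yuoa] -> 9 lines: pxnon cms spr yuoa eicvd vuxz fwte bojs alm
Hunk 4: at line 1 remove [spr] add [dwon] -> 9 lines: pxnon cms dwon yuoa eicvd vuxz fwte bojs alm
Hunk 5: at line 4 remove [eicvd,vuxz] add [igq] -> 8 lines: pxnon cms dwon yuoa igq fwte bojs alm
Hunk 6: at line 1 remove [dwon,yuoa,igq] add [daxk,ofjyw] -> 7 lines: pxnon cms daxk ofjyw fwte bojs alm
Hunk 7: at line 3 remove [fwte] add [pnfw,bxou] -> 8 lines: pxnon cms daxk ofjyw pnfw bxou bojs alm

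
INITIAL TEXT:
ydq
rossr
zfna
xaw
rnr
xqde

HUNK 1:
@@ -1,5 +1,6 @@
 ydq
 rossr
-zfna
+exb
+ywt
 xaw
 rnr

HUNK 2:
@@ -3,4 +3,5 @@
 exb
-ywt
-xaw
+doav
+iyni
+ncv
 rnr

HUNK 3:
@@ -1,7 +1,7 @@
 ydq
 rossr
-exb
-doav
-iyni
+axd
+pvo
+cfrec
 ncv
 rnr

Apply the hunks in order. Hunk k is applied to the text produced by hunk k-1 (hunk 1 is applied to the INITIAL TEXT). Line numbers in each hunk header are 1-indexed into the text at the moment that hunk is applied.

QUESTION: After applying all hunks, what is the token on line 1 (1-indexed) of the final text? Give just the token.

Answer: ydq

Derivation:
Hunk 1: at line 1 remove [zfna] add [exb,ywt] -> 7 lines: ydq rossr exb ywt xaw rnr xqde
Hunk 2: at line 3 remove [ywt,xaw] add [doav,iyni,ncv] -> 8 lines: ydq rossr exb doav iyni ncv rnr xqde
Hunk 3: at line 1 remove [exb,doav,iyni] add [axd,pvo,cfrec] -> 8 lines: ydq rossr axd pvo cfrec ncv rnr xqde
Final line 1: ydq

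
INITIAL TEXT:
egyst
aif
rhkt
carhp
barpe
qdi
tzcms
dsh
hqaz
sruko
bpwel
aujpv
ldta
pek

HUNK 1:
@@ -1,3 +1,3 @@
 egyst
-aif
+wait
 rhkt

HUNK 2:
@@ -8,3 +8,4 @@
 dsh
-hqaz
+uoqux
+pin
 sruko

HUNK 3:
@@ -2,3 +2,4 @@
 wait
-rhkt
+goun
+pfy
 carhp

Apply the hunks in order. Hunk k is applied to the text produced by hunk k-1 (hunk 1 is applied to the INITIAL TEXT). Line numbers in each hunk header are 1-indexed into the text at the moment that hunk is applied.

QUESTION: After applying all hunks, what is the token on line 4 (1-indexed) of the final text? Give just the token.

Hunk 1: at line 1 remove [aif] add [wait] -> 14 lines: egyst wait rhkt carhp barpe qdi tzcms dsh hqaz sruko bpwel aujpv ldta pek
Hunk 2: at line 8 remove [hqaz] add [uoqux,pin] -> 15 lines: egyst wait rhkt carhp barpe qdi tzcms dsh uoqux pin sruko bpwel aujpv ldta pek
Hunk 3: at line 2 remove [rhkt] add [goun,pfy] -> 16 lines: egyst wait goun pfy carhp barpe qdi tzcms dsh uoqux pin sruko bpwel aujpv ldta pek
Final line 4: pfy

Answer: pfy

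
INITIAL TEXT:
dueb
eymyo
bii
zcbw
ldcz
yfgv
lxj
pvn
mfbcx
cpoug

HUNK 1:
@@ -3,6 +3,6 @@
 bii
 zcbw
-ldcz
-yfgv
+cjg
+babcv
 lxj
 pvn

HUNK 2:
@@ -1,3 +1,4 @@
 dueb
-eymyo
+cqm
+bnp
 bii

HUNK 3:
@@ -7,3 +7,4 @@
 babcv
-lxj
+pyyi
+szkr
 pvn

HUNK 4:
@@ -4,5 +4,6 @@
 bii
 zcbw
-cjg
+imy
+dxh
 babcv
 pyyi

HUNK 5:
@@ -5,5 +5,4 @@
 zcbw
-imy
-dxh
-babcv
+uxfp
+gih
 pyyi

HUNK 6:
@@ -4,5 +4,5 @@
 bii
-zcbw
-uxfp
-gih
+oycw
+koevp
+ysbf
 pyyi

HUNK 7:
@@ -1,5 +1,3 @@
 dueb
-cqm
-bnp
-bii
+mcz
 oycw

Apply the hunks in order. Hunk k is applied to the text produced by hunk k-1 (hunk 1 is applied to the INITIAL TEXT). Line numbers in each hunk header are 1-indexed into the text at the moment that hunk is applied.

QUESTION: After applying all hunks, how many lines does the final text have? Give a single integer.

Hunk 1: at line 3 remove [ldcz,yfgv] add [cjg,babcv] -> 10 lines: dueb eymyo bii zcbw cjg babcv lxj pvn mfbcx cpoug
Hunk 2: at line 1 remove [eymyo] add [cqm,bnp] -> 11 lines: dueb cqm bnp bii zcbw cjg babcv lxj pvn mfbcx cpoug
Hunk 3: at line 7 remove [lxj] add [pyyi,szkr] -> 12 lines: dueb cqm bnp bii zcbw cjg babcv pyyi szkr pvn mfbcx cpoug
Hunk 4: at line 4 remove [cjg] add [imy,dxh] -> 13 lines: dueb cqm bnp bii zcbw imy dxh babcv pyyi szkr pvn mfbcx cpoug
Hunk 5: at line 5 remove [imy,dxh,babcv] add [uxfp,gih] -> 12 lines: dueb cqm bnp bii zcbw uxfp gih pyyi szkr pvn mfbcx cpoug
Hunk 6: at line 4 remove [zcbw,uxfp,gih] add [oycw,koevp,ysbf] -> 12 lines: dueb cqm bnp bii oycw koevp ysbf pyyi szkr pvn mfbcx cpoug
Hunk 7: at line 1 remove [cqm,bnp,bii] add [mcz] -> 10 lines: dueb mcz oycw koevp ysbf pyyi szkr pvn mfbcx cpoug
Final line count: 10

Answer: 10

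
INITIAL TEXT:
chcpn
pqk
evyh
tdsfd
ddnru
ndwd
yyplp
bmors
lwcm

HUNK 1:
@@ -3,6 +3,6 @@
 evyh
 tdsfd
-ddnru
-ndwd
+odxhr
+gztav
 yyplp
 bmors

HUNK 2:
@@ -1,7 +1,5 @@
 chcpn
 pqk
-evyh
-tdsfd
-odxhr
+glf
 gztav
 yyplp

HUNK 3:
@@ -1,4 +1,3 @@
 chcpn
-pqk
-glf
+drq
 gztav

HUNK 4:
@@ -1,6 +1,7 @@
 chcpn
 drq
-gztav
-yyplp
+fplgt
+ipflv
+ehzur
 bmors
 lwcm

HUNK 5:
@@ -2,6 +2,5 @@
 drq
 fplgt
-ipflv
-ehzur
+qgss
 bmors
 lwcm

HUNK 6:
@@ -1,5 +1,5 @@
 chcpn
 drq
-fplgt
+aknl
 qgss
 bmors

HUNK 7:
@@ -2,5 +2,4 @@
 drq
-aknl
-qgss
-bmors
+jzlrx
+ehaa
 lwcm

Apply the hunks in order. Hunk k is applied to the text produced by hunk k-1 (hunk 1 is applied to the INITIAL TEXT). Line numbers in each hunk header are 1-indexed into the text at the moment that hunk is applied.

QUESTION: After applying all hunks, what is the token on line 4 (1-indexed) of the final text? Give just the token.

Hunk 1: at line 3 remove [ddnru,ndwd] add [odxhr,gztav] -> 9 lines: chcpn pqk evyh tdsfd odxhr gztav yyplp bmors lwcm
Hunk 2: at line 1 remove [evyh,tdsfd,odxhr] add [glf] -> 7 lines: chcpn pqk glf gztav yyplp bmors lwcm
Hunk 3: at line 1 remove [pqk,glf] add [drq] -> 6 lines: chcpn drq gztav yyplp bmors lwcm
Hunk 4: at line 1 remove [gztav,yyplp] add [fplgt,ipflv,ehzur] -> 7 lines: chcpn drq fplgt ipflv ehzur bmors lwcm
Hunk 5: at line 2 remove [ipflv,ehzur] add [qgss] -> 6 lines: chcpn drq fplgt qgss bmors lwcm
Hunk 6: at line 1 remove [fplgt] add [aknl] -> 6 lines: chcpn drq aknl qgss bmors lwcm
Hunk 7: at line 2 remove [aknl,qgss,bmors] add [jzlrx,ehaa] -> 5 lines: chcpn drq jzlrx ehaa lwcm
Final line 4: ehaa

Answer: ehaa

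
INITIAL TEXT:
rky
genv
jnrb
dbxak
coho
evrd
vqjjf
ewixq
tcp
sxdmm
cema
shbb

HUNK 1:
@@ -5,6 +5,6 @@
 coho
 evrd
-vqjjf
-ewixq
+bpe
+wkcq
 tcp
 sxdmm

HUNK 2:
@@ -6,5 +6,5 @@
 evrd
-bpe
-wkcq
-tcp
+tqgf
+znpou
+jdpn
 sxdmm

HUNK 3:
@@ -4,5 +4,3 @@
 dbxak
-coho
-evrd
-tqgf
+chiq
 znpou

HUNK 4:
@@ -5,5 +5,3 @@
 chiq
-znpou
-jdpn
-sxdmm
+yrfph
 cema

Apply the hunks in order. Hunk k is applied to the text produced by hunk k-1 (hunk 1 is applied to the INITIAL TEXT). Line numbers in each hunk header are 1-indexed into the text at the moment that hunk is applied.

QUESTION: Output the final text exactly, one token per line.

Answer: rky
genv
jnrb
dbxak
chiq
yrfph
cema
shbb

Derivation:
Hunk 1: at line 5 remove [vqjjf,ewixq] add [bpe,wkcq] -> 12 lines: rky genv jnrb dbxak coho evrd bpe wkcq tcp sxdmm cema shbb
Hunk 2: at line 6 remove [bpe,wkcq,tcp] add [tqgf,znpou,jdpn] -> 12 lines: rky genv jnrb dbxak coho evrd tqgf znpou jdpn sxdmm cema shbb
Hunk 3: at line 4 remove [coho,evrd,tqgf] add [chiq] -> 10 lines: rky genv jnrb dbxak chiq znpou jdpn sxdmm cema shbb
Hunk 4: at line 5 remove [znpou,jdpn,sxdmm] add [yrfph] -> 8 lines: rky genv jnrb dbxak chiq yrfph cema shbb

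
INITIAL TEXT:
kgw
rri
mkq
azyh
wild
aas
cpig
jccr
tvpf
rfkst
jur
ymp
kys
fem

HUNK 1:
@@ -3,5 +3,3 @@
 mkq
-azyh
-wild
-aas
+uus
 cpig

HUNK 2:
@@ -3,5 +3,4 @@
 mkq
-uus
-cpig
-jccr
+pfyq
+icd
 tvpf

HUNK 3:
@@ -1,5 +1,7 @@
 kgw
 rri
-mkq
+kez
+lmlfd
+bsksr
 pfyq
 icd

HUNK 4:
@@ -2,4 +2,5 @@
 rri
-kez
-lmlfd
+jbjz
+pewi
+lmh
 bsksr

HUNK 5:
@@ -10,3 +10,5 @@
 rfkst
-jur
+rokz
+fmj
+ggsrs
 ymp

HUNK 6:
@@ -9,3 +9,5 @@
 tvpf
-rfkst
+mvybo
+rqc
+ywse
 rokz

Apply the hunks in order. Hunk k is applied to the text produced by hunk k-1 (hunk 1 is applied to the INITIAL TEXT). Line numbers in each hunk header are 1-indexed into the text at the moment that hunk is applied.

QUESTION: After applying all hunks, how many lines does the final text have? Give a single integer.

Answer: 18

Derivation:
Hunk 1: at line 3 remove [azyh,wild,aas] add [uus] -> 12 lines: kgw rri mkq uus cpig jccr tvpf rfkst jur ymp kys fem
Hunk 2: at line 3 remove [uus,cpig,jccr] add [pfyq,icd] -> 11 lines: kgw rri mkq pfyq icd tvpf rfkst jur ymp kys fem
Hunk 3: at line 1 remove [mkq] add [kez,lmlfd,bsksr] -> 13 lines: kgw rri kez lmlfd bsksr pfyq icd tvpf rfkst jur ymp kys fem
Hunk 4: at line 2 remove [kez,lmlfd] add [jbjz,pewi,lmh] -> 14 lines: kgw rri jbjz pewi lmh bsksr pfyq icd tvpf rfkst jur ymp kys fem
Hunk 5: at line 10 remove [jur] add [rokz,fmj,ggsrs] -> 16 lines: kgw rri jbjz pewi lmh bsksr pfyq icd tvpf rfkst rokz fmj ggsrs ymp kys fem
Hunk 6: at line 9 remove [rfkst] add [mvybo,rqc,ywse] -> 18 lines: kgw rri jbjz pewi lmh bsksr pfyq icd tvpf mvybo rqc ywse rokz fmj ggsrs ymp kys fem
Final line count: 18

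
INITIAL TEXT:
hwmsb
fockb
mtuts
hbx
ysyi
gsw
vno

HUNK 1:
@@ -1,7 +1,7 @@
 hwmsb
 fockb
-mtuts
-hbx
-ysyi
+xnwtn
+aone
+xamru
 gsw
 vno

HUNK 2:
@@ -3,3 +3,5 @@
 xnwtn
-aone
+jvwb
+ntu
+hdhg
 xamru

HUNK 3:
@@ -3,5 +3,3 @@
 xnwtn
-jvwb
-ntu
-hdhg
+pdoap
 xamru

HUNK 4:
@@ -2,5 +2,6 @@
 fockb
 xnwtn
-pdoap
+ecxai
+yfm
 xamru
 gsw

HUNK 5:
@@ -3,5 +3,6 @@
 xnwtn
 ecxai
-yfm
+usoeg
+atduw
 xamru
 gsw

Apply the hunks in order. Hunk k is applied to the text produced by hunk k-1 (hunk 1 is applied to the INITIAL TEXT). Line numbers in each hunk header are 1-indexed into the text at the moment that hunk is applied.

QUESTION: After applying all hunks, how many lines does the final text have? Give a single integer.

Answer: 9

Derivation:
Hunk 1: at line 1 remove [mtuts,hbx,ysyi] add [xnwtn,aone,xamru] -> 7 lines: hwmsb fockb xnwtn aone xamru gsw vno
Hunk 2: at line 3 remove [aone] add [jvwb,ntu,hdhg] -> 9 lines: hwmsb fockb xnwtn jvwb ntu hdhg xamru gsw vno
Hunk 3: at line 3 remove [jvwb,ntu,hdhg] add [pdoap] -> 7 lines: hwmsb fockb xnwtn pdoap xamru gsw vno
Hunk 4: at line 2 remove [pdoap] add [ecxai,yfm] -> 8 lines: hwmsb fockb xnwtn ecxai yfm xamru gsw vno
Hunk 5: at line 3 remove [yfm] add [usoeg,atduw] -> 9 lines: hwmsb fockb xnwtn ecxai usoeg atduw xamru gsw vno
Final line count: 9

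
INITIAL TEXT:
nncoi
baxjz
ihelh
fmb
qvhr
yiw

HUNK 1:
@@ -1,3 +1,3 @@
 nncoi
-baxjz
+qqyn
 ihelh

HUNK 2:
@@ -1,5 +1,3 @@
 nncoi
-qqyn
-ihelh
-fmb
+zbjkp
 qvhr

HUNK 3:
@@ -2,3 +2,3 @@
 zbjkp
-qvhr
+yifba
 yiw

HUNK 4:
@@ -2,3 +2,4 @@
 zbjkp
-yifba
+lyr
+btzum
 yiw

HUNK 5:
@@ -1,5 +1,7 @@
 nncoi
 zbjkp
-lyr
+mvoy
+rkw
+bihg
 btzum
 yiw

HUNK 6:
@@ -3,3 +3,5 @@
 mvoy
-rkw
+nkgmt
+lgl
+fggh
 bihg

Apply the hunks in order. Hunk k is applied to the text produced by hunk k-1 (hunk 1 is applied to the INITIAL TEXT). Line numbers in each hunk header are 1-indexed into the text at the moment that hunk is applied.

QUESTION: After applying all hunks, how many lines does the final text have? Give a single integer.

Hunk 1: at line 1 remove [baxjz] add [qqyn] -> 6 lines: nncoi qqyn ihelh fmb qvhr yiw
Hunk 2: at line 1 remove [qqyn,ihelh,fmb] add [zbjkp] -> 4 lines: nncoi zbjkp qvhr yiw
Hunk 3: at line 2 remove [qvhr] add [yifba] -> 4 lines: nncoi zbjkp yifba yiw
Hunk 4: at line 2 remove [yifba] add [lyr,btzum] -> 5 lines: nncoi zbjkp lyr btzum yiw
Hunk 5: at line 1 remove [lyr] add [mvoy,rkw,bihg] -> 7 lines: nncoi zbjkp mvoy rkw bihg btzum yiw
Hunk 6: at line 3 remove [rkw] add [nkgmt,lgl,fggh] -> 9 lines: nncoi zbjkp mvoy nkgmt lgl fggh bihg btzum yiw
Final line count: 9

Answer: 9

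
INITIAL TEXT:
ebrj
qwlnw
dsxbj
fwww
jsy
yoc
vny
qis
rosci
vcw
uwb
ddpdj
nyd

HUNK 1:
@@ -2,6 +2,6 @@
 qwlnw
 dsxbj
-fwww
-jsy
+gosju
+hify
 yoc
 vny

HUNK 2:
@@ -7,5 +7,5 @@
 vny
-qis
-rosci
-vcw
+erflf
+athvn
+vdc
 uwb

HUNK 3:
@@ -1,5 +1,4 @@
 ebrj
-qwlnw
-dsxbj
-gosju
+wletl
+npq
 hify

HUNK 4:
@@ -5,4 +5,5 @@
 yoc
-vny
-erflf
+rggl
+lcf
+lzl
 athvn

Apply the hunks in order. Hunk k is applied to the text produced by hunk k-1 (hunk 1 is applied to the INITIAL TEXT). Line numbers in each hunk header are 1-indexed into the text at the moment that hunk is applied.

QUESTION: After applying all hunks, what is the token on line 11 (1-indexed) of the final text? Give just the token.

Hunk 1: at line 2 remove [fwww,jsy] add [gosju,hify] -> 13 lines: ebrj qwlnw dsxbj gosju hify yoc vny qis rosci vcw uwb ddpdj nyd
Hunk 2: at line 7 remove [qis,rosci,vcw] add [erflf,athvn,vdc] -> 13 lines: ebrj qwlnw dsxbj gosju hify yoc vny erflf athvn vdc uwb ddpdj nyd
Hunk 3: at line 1 remove [qwlnw,dsxbj,gosju] add [wletl,npq] -> 12 lines: ebrj wletl npq hify yoc vny erflf athvn vdc uwb ddpdj nyd
Hunk 4: at line 5 remove [vny,erflf] add [rggl,lcf,lzl] -> 13 lines: ebrj wletl npq hify yoc rggl lcf lzl athvn vdc uwb ddpdj nyd
Final line 11: uwb

Answer: uwb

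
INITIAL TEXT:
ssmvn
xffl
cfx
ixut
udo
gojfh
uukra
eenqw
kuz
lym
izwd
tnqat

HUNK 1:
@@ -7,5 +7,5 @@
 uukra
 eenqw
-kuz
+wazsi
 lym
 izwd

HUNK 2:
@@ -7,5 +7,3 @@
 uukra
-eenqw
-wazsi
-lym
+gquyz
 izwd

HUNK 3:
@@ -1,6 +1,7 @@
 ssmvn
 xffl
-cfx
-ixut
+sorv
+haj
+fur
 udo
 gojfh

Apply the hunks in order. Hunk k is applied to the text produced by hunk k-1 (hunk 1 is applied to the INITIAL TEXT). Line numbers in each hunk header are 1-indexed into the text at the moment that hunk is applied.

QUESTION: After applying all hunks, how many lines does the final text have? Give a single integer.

Answer: 11

Derivation:
Hunk 1: at line 7 remove [kuz] add [wazsi] -> 12 lines: ssmvn xffl cfx ixut udo gojfh uukra eenqw wazsi lym izwd tnqat
Hunk 2: at line 7 remove [eenqw,wazsi,lym] add [gquyz] -> 10 lines: ssmvn xffl cfx ixut udo gojfh uukra gquyz izwd tnqat
Hunk 3: at line 1 remove [cfx,ixut] add [sorv,haj,fur] -> 11 lines: ssmvn xffl sorv haj fur udo gojfh uukra gquyz izwd tnqat
Final line count: 11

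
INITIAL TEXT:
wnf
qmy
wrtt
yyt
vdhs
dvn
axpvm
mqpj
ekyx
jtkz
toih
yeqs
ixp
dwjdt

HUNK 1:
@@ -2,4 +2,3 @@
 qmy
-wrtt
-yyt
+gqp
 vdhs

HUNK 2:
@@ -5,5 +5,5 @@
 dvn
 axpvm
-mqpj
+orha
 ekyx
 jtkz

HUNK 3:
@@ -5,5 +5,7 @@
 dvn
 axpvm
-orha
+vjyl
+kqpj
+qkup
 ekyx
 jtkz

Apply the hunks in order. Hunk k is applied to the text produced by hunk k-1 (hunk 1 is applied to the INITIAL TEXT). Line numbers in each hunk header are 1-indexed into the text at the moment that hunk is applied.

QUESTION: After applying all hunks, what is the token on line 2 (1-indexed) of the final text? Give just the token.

Hunk 1: at line 2 remove [wrtt,yyt] add [gqp] -> 13 lines: wnf qmy gqp vdhs dvn axpvm mqpj ekyx jtkz toih yeqs ixp dwjdt
Hunk 2: at line 5 remove [mqpj] add [orha] -> 13 lines: wnf qmy gqp vdhs dvn axpvm orha ekyx jtkz toih yeqs ixp dwjdt
Hunk 3: at line 5 remove [orha] add [vjyl,kqpj,qkup] -> 15 lines: wnf qmy gqp vdhs dvn axpvm vjyl kqpj qkup ekyx jtkz toih yeqs ixp dwjdt
Final line 2: qmy

Answer: qmy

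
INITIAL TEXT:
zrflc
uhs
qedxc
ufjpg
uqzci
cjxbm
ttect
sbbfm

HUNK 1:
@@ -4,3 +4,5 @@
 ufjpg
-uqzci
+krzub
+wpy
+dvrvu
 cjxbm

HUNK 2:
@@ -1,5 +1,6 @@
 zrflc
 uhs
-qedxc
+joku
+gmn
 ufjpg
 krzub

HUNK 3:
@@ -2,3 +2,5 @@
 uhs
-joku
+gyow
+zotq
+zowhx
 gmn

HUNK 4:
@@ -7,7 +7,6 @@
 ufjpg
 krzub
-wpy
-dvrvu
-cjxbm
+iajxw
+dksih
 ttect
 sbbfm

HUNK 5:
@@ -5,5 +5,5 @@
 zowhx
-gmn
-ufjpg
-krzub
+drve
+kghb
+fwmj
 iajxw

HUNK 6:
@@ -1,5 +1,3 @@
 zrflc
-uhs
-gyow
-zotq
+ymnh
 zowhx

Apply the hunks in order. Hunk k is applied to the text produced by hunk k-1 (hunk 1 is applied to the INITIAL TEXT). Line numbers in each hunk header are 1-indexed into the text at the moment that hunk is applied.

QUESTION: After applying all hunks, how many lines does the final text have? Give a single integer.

Hunk 1: at line 4 remove [uqzci] add [krzub,wpy,dvrvu] -> 10 lines: zrflc uhs qedxc ufjpg krzub wpy dvrvu cjxbm ttect sbbfm
Hunk 2: at line 1 remove [qedxc] add [joku,gmn] -> 11 lines: zrflc uhs joku gmn ufjpg krzub wpy dvrvu cjxbm ttect sbbfm
Hunk 3: at line 2 remove [joku] add [gyow,zotq,zowhx] -> 13 lines: zrflc uhs gyow zotq zowhx gmn ufjpg krzub wpy dvrvu cjxbm ttect sbbfm
Hunk 4: at line 7 remove [wpy,dvrvu,cjxbm] add [iajxw,dksih] -> 12 lines: zrflc uhs gyow zotq zowhx gmn ufjpg krzub iajxw dksih ttect sbbfm
Hunk 5: at line 5 remove [gmn,ufjpg,krzub] add [drve,kghb,fwmj] -> 12 lines: zrflc uhs gyow zotq zowhx drve kghb fwmj iajxw dksih ttect sbbfm
Hunk 6: at line 1 remove [uhs,gyow,zotq] add [ymnh] -> 10 lines: zrflc ymnh zowhx drve kghb fwmj iajxw dksih ttect sbbfm
Final line count: 10

Answer: 10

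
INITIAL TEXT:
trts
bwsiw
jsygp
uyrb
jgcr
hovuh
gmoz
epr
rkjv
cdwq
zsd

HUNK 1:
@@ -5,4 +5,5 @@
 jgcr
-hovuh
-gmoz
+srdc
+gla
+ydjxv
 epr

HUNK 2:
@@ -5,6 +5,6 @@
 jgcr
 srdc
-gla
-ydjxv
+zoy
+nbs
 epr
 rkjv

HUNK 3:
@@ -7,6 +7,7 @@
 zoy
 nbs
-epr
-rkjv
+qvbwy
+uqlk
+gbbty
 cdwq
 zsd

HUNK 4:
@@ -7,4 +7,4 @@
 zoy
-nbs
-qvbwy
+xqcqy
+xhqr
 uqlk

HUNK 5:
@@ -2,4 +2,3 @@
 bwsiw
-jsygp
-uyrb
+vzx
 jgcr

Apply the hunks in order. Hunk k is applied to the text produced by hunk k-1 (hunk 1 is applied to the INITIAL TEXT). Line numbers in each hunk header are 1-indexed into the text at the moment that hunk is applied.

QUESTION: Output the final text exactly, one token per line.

Hunk 1: at line 5 remove [hovuh,gmoz] add [srdc,gla,ydjxv] -> 12 lines: trts bwsiw jsygp uyrb jgcr srdc gla ydjxv epr rkjv cdwq zsd
Hunk 2: at line 5 remove [gla,ydjxv] add [zoy,nbs] -> 12 lines: trts bwsiw jsygp uyrb jgcr srdc zoy nbs epr rkjv cdwq zsd
Hunk 3: at line 7 remove [epr,rkjv] add [qvbwy,uqlk,gbbty] -> 13 lines: trts bwsiw jsygp uyrb jgcr srdc zoy nbs qvbwy uqlk gbbty cdwq zsd
Hunk 4: at line 7 remove [nbs,qvbwy] add [xqcqy,xhqr] -> 13 lines: trts bwsiw jsygp uyrb jgcr srdc zoy xqcqy xhqr uqlk gbbty cdwq zsd
Hunk 5: at line 2 remove [jsygp,uyrb] add [vzx] -> 12 lines: trts bwsiw vzx jgcr srdc zoy xqcqy xhqr uqlk gbbty cdwq zsd

Answer: trts
bwsiw
vzx
jgcr
srdc
zoy
xqcqy
xhqr
uqlk
gbbty
cdwq
zsd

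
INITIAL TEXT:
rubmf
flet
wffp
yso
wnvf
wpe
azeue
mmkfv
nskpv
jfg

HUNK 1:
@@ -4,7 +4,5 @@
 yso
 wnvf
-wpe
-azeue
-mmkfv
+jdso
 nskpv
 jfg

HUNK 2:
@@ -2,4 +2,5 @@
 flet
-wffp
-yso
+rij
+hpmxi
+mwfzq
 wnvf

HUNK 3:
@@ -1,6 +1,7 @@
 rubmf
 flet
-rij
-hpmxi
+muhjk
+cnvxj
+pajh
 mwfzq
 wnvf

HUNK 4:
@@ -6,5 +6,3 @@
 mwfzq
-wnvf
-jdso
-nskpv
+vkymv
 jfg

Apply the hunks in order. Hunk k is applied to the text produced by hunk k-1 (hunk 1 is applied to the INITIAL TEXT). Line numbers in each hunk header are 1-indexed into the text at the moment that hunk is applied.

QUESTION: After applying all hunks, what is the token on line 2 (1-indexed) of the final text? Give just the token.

Hunk 1: at line 4 remove [wpe,azeue,mmkfv] add [jdso] -> 8 lines: rubmf flet wffp yso wnvf jdso nskpv jfg
Hunk 2: at line 2 remove [wffp,yso] add [rij,hpmxi,mwfzq] -> 9 lines: rubmf flet rij hpmxi mwfzq wnvf jdso nskpv jfg
Hunk 3: at line 1 remove [rij,hpmxi] add [muhjk,cnvxj,pajh] -> 10 lines: rubmf flet muhjk cnvxj pajh mwfzq wnvf jdso nskpv jfg
Hunk 4: at line 6 remove [wnvf,jdso,nskpv] add [vkymv] -> 8 lines: rubmf flet muhjk cnvxj pajh mwfzq vkymv jfg
Final line 2: flet

Answer: flet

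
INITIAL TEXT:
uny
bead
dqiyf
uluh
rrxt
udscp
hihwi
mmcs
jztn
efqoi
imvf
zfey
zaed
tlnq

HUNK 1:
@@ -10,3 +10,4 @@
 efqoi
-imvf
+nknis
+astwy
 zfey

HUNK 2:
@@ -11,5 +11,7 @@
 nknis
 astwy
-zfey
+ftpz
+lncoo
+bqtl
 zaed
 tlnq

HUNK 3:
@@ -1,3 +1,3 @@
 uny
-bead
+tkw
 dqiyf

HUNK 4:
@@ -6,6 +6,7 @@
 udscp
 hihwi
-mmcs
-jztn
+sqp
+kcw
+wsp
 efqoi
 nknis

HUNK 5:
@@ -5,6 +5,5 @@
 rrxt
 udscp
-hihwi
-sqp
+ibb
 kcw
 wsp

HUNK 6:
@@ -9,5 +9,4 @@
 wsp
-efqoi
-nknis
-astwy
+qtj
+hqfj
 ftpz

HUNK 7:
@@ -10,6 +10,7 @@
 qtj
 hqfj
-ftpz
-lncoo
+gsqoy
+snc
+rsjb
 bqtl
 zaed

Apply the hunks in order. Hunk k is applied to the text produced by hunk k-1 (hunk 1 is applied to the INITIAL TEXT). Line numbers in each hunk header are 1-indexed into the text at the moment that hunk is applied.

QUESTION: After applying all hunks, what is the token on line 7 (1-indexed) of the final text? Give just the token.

Answer: ibb

Derivation:
Hunk 1: at line 10 remove [imvf] add [nknis,astwy] -> 15 lines: uny bead dqiyf uluh rrxt udscp hihwi mmcs jztn efqoi nknis astwy zfey zaed tlnq
Hunk 2: at line 11 remove [zfey] add [ftpz,lncoo,bqtl] -> 17 lines: uny bead dqiyf uluh rrxt udscp hihwi mmcs jztn efqoi nknis astwy ftpz lncoo bqtl zaed tlnq
Hunk 3: at line 1 remove [bead] add [tkw] -> 17 lines: uny tkw dqiyf uluh rrxt udscp hihwi mmcs jztn efqoi nknis astwy ftpz lncoo bqtl zaed tlnq
Hunk 4: at line 6 remove [mmcs,jztn] add [sqp,kcw,wsp] -> 18 lines: uny tkw dqiyf uluh rrxt udscp hihwi sqp kcw wsp efqoi nknis astwy ftpz lncoo bqtl zaed tlnq
Hunk 5: at line 5 remove [hihwi,sqp] add [ibb] -> 17 lines: uny tkw dqiyf uluh rrxt udscp ibb kcw wsp efqoi nknis astwy ftpz lncoo bqtl zaed tlnq
Hunk 6: at line 9 remove [efqoi,nknis,astwy] add [qtj,hqfj] -> 16 lines: uny tkw dqiyf uluh rrxt udscp ibb kcw wsp qtj hqfj ftpz lncoo bqtl zaed tlnq
Hunk 7: at line 10 remove [ftpz,lncoo] add [gsqoy,snc,rsjb] -> 17 lines: uny tkw dqiyf uluh rrxt udscp ibb kcw wsp qtj hqfj gsqoy snc rsjb bqtl zaed tlnq
Final line 7: ibb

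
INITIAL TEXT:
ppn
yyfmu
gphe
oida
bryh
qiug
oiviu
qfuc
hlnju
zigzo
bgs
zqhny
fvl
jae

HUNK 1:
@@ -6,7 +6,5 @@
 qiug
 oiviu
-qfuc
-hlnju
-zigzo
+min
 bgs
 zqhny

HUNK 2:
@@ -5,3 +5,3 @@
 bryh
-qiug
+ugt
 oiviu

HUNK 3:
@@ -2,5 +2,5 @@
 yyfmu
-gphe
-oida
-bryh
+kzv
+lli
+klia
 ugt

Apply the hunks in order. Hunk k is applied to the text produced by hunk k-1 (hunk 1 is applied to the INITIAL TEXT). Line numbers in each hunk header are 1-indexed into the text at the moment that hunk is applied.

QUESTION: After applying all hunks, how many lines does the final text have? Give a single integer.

Hunk 1: at line 6 remove [qfuc,hlnju,zigzo] add [min] -> 12 lines: ppn yyfmu gphe oida bryh qiug oiviu min bgs zqhny fvl jae
Hunk 2: at line 5 remove [qiug] add [ugt] -> 12 lines: ppn yyfmu gphe oida bryh ugt oiviu min bgs zqhny fvl jae
Hunk 3: at line 2 remove [gphe,oida,bryh] add [kzv,lli,klia] -> 12 lines: ppn yyfmu kzv lli klia ugt oiviu min bgs zqhny fvl jae
Final line count: 12

Answer: 12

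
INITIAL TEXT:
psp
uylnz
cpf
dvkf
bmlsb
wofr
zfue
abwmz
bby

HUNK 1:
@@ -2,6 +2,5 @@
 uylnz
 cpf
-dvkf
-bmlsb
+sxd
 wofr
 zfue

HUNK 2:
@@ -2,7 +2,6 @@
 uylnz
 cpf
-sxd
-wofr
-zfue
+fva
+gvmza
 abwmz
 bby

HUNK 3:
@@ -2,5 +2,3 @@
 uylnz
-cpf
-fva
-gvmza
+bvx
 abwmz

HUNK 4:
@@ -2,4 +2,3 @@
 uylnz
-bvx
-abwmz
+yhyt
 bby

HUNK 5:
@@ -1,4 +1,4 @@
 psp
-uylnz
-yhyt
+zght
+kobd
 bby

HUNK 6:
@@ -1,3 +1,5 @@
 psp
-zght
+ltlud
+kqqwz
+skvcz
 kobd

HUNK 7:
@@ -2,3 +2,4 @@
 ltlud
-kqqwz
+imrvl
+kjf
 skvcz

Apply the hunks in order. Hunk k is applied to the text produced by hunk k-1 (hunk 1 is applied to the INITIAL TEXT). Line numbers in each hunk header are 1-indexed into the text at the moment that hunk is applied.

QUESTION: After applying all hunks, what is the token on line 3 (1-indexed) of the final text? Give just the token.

Answer: imrvl

Derivation:
Hunk 1: at line 2 remove [dvkf,bmlsb] add [sxd] -> 8 lines: psp uylnz cpf sxd wofr zfue abwmz bby
Hunk 2: at line 2 remove [sxd,wofr,zfue] add [fva,gvmza] -> 7 lines: psp uylnz cpf fva gvmza abwmz bby
Hunk 3: at line 2 remove [cpf,fva,gvmza] add [bvx] -> 5 lines: psp uylnz bvx abwmz bby
Hunk 4: at line 2 remove [bvx,abwmz] add [yhyt] -> 4 lines: psp uylnz yhyt bby
Hunk 5: at line 1 remove [uylnz,yhyt] add [zght,kobd] -> 4 lines: psp zght kobd bby
Hunk 6: at line 1 remove [zght] add [ltlud,kqqwz,skvcz] -> 6 lines: psp ltlud kqqwz skvcz kobd bby
Hunk 7: at line 2 remove [kqqwz] add [imrvl,kjf] -> 7 lines: psp ltlud imrvl kjf skvcz kobd bby
Final line 3: imrvl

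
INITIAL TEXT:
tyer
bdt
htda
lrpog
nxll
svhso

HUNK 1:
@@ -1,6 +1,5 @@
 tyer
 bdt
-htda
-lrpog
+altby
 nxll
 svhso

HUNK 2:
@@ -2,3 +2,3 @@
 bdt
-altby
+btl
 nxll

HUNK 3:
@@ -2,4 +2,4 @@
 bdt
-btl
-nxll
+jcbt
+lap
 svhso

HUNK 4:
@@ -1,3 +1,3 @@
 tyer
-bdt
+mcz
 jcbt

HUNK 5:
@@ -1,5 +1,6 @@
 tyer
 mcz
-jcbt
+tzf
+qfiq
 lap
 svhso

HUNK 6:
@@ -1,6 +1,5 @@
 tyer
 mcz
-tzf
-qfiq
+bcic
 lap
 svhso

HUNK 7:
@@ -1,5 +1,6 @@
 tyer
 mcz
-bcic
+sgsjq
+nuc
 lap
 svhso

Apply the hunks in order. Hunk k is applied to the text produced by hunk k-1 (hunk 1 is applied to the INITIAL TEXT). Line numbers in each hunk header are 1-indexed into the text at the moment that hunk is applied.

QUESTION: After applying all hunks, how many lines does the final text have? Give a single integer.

Hunk 1: at line 1 remove [htda,lrpog] add [altby] -> 5 lines: tyer bdt altby nxll svhso
Hunk 2: at line 2 remove [altby] add [btl] -> 5 lines: tyer bdt btl nxll svhso
Hunk 3: at line 2 remove [btl,nxll] add [jcbt,lap] -> 5 lines: tyer bdt jcbt lap svhso
Hunk 4: at line 1 remove [bdt] add [mcz] -> 5 lines: tyer mcz jcbt lap svhso
Hunk 5: at line 1 remove [jcbt] add [tzf,qfiq] -> 6 lines: tyer mcz tzf qfiq lap svhso
Hunk 6: at line 1 remove [tzf,qfiq] add [bcic] -> 5 lines: tyer mcz bcic lap svhso
Hunk 7: at line 1 remove [bcic] add [sgsjq,nuc] -> 6 lines: tyer mcz sgsjq nuc lap svhso
Final line count: 6

Answer: 6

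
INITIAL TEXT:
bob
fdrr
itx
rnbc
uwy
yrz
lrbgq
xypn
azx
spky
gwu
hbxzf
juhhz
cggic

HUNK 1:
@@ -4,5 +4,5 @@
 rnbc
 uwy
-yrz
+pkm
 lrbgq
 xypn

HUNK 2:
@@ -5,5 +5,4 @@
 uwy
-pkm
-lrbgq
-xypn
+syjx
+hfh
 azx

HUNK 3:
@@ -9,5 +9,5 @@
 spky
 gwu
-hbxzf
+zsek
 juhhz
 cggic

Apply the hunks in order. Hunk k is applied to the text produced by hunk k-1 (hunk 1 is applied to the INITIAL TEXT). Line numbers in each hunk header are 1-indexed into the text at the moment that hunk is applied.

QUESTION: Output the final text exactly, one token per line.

Answer: bob
fdrr
itx
rnbc
uwy
syjx
hfh
azx
spky
gwu
zsek
juhhz
cggic

Derivation:
Hunk 1: at line 4 remove [yrz] add [pkm] -> 14 lines: bob fdrr itx rnbc uwy pkm lrbgq xypn azx spky gwu hbxzf juhhz cggic
Hunk 2: at line 5 remove [pkm,lrbgq,xypn] add [syjx,hfh] -> 13 lines: bob fdrr itx rnbc uwy syjx hfh azx spky gwu hbxzf juhhz cggic
Hunk 3: at line 9 remove [hbxzf] add [zsek] -> 13 lines: bob fdrr itx rnbc uwy syjx hfh azx spky gwu zsek juhhz cggic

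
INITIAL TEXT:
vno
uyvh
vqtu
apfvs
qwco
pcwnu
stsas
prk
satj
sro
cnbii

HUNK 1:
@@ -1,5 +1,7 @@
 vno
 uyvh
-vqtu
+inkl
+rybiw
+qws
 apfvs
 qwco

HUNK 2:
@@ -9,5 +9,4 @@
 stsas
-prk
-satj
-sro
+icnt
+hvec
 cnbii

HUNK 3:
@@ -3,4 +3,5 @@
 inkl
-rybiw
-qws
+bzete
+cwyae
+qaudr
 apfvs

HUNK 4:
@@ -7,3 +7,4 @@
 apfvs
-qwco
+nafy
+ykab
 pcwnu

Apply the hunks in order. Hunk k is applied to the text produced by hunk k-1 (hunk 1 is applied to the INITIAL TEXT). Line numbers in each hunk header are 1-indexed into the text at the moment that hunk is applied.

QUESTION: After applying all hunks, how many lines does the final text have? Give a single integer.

Answer: 14

Derivation:
Hunk 1: at line 1 remove [vqtu] add [inkl,rybiw,qws] -> 13 lines: vno uyvh inkl rybiw qws apfvs qwco pcwnu stsas prk satj sro cnbii
Hunk 2: at line 9 remove [prk,satj,sro] add [icnt,hvec] -> 12 lines: vno uyvh inkl rybiw qws apfvs qwco pcwnu stsas icnt hvec cnbii
Hunk 3: at line 3 remove [rybiw,qws] add [bzete,cwyae,qaudr] -> 13 lines: vno uyvh inkl bzete cwyae qaudr apfvs qwco pcwnu stsas icnt hvec cnbii
Hunk 4: at line 7 remove [qwco] add [nafy,ykab] -> 14 lines: vno uyvh inkl bzete cwyae qaudr apfvs nafy ykab pcwnu stsas icnt hvec cnbii
Final line count: 14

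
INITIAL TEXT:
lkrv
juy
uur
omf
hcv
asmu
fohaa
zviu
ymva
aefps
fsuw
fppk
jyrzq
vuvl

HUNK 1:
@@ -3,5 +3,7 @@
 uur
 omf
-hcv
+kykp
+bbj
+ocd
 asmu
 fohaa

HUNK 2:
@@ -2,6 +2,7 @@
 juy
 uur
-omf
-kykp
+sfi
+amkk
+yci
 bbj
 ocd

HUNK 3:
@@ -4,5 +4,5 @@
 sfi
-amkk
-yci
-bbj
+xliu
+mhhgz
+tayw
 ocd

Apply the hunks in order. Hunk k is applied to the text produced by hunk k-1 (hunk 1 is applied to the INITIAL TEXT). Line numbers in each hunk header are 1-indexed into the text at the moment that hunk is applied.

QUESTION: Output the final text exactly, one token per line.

Hunk 1: at line 3 remove [hcv] add [kykp,bbj,ocd] -> 16 lines: lkrv juy uur omf kykp bbj ocd asmu fohaa zviu ymva aefps fsuw fppk jyrzq vuvl
Hunk 2: at line 2 remove [omf,kykp] add [sfi,amkk,yci] -> 17 lines: lkrv juy uur sfi amkk yci bbj ocd asmu fohaa zviu ymva aefps fsuw fppk jyrzq vuvl
Hunk 3: at line 4 remove [amkk,yci,bbj] add [xliu,mhhgz,tayw] -> 17 lines: lkrv juy uur sfi xliu mhhgz tayw ocd asmu fohaa zviu ymva aefps fsuw fppk jyrzq vuvl

Answer: lkrv
juy
uur
sfi
xliu
mhhgz
tayw
ocd
asmu
fohaa
zviu
ymva
aefps
fsuw
fppk
jyrzq
vuvl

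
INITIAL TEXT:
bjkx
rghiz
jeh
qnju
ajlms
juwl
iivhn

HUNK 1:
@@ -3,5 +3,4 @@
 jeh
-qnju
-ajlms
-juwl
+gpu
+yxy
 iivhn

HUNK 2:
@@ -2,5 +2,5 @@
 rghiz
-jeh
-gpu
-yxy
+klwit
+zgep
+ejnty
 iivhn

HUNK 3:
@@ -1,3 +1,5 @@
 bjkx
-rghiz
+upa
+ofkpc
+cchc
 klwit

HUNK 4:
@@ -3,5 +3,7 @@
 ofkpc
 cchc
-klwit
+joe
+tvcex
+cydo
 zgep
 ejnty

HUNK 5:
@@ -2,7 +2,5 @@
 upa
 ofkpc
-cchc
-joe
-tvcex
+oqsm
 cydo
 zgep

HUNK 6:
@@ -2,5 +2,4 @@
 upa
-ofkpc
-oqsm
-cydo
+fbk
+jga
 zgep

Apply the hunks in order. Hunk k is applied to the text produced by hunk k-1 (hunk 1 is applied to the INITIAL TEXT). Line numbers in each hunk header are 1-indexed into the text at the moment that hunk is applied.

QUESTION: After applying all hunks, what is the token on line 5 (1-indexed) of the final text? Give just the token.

Answer: zgep

Derivation:
Hunk 1: at line 3 remove [qnju,ajlms,juwl] add [gpu,yxy] -> 6 lines: bjkx rghiz jeh gpu yxy iivhn
Hunk 2: at line 2 remove [jeh,gpu,yxy] add [klwit,zgep,ejnty] -> 6 lines: bjkx rghiz klwit zgep ejnty iivhn
Hunk 3: at line 1 remove [rghiz] add [upa,ofkpc,cchc] -> 8 lines: bjkx upa ofkpc cchc klwit zgep ejnty iivhn
Hunk 4: at line 3 remove [klwit] add [joe,tvcex,cydo] -> 10 lines: bjkx upa ofkpc cchc joe tvcex cydo zgep ejnty iivhn
Hunk 5: at line 2 remove [cchc,joe,tvcex] add [oqsm] -> 8 lines: bjkx upa ofkpc oqsm cydo zgep ejnty iivhn
Hunk 6: at line 2 remove [ofkpc,oqsm,cydo] add [fbk,jga] -> 7 lines: bjkx upa fbk jga zgep ejnty iivhn
Final line 5: zgep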